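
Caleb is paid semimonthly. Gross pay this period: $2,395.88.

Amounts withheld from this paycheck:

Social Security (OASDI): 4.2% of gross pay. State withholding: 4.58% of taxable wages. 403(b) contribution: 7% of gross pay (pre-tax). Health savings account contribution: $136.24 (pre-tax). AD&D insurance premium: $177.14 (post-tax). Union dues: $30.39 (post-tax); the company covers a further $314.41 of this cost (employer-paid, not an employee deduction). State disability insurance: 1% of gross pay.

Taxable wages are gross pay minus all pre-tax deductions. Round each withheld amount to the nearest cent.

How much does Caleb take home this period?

$1,664.00

403(b) contribution: $2,395.88 × 0.07 = $167.71
Health savings account contribution: $136.24
Pre-tax total = $167.71 + $136.24 = $303.95
Taxable wages = $2,395.88 − $303.95 = $2,091.93
State withholding: $2,091.93 × 0.0458 = $95.81
Social Security (OASDI): $2,395.88 × 0.042 = $100.63
State disability insurance: $2,395.88 × 0.01 = $23.96
AD&D insurance premium: $177.14
Union dues: $30.39
(Employer's $314.41 toward union dues is not withheld from the employee.)
Total deductions = $167.71 + $136.24 + $95.81 + $100.63 + $23.96 + $177.14 + $30.39 = $731.88
Net pay = $2,395.88 − $731.88 = $1,664.00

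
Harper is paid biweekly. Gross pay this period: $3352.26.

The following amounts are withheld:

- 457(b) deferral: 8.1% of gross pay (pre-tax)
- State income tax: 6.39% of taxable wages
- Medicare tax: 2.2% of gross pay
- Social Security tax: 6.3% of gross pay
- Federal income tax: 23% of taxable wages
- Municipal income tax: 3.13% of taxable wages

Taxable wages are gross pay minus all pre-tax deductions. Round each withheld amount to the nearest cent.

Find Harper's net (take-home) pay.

$1793.93

457(b) deferral: $3352.26 × 0.081 = $271.53
Taxable wages = $3352.26 − $271.53 = $3080.73
Federal income tax: $3080.73 × 0.23 = $708.57
State income tax: $3080.73 × 0.0639 = $196.86
Municipal income tax: $3080.73 × 0.0313 = $96.43
Social Security tax: $3352.26 × 0.063 = $211.19
Medicare tax: $3352.26 × 0.022 = $73.75
Total deductions = $271.53 + $708.57 + $196.86 + $96.43 + $211.19 + $73.75 = $1558.33
Net pay = $3352.26 − $1558.33 = $1793.93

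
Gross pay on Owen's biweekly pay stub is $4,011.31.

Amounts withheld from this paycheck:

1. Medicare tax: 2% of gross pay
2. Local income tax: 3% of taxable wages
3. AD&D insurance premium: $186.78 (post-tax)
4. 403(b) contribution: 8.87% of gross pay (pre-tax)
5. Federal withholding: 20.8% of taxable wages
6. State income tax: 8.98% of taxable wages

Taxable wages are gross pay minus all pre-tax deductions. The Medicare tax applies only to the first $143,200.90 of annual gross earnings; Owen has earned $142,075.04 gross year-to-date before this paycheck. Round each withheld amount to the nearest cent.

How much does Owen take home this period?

$2,247.93

403(b) contribution: $4,011.31 × 0.0887 = $355.80
Taxable wages = $4,011.31 − $355.80 = $3,655.51
Federal withholding: $3,655.51 × 0.208 = $760.35
Local income tax: $3,655.51 × 0.03 = $109.67
State income tax: $3,655.51 × 0.0898 = $328.26
Medicare tax: only $143,200.90 − $142,075.04 = $1,125.86 of this check is subject → $1,125.86 × 0.02 = $22.52
AD&D insurance premium: $186.78
Total deductions = $355.80 + $760.35 + $109.67 + $328.26 + $22.52 + $186.78 = $1,763.38
Net pay = $4,011.31 − $1,763.38 = $2,247.93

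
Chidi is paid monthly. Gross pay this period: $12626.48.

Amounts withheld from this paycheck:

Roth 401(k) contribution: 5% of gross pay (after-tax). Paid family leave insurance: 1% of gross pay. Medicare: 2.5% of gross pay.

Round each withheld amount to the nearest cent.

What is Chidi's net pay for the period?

Medicare: $12626.48 × 0.025 = $315.66
Paid family leave insurance: $12626.48 × 0.01 = $126.26
Roth 401(k) contribution: $12626.48 × 0.05 = $631.32
Total deductions = $315.66 + $126.26 + $631.32 = $1073.24
Net pay = $12626.48 − $1073.24 = $11553.24

$11553.24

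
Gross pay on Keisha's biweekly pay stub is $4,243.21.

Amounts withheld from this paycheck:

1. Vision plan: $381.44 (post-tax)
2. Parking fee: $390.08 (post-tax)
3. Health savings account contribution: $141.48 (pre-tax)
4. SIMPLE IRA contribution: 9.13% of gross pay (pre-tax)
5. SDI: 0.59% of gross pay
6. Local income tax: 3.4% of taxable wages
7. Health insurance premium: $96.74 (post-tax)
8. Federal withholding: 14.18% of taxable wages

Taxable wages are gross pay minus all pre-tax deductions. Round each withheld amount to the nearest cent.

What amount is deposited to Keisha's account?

$2,168.05

Health savings account contribution: $141.48
SIMPLE IRA contribution: $4,243.21 × 0.0913 = $387.41
Pre-tax total = $141.48 + $387.41 = $528.89
Taxable wages = $4,243.21 − $528.89 = $3,714.32
Federal withholding: $3,714.32 × 0.1418 = $526.69
Local income tax: $3,714.32 × 0.034 = $126.29
SDI: $4,243.21 × 0.0059 = $25.03
Vision plan: $381.44
Parking fee: $390.08
Health insurance premium: $96.74
Total deductions = $141.48 + $387.41 + $526.69 + $126.29 + $25.03 + $381.44 + $390.08 + $96.74 = $2,075.16
Net pay = $4,243.21 − $2,075.16 = $2,168.05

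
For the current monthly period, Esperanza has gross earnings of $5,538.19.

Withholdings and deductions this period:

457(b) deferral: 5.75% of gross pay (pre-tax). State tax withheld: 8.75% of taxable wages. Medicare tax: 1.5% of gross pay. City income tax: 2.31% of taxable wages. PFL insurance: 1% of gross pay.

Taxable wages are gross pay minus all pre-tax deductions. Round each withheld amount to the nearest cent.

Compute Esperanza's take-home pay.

$4,503.98

457(b) deferral: $5,538.19 × 0.0575 = $318.45
Taxable wages = $5,538.19 − $318.45 = $5,219.74
State tax withheld: $5,219.74 × 0.0875 = $456.73
City income tax: $5,219.74 × 0.0231 = $120.58
Medicare tax: $5,538.19 × 0.015 = $83.07
PFL insurance: $5,538.19 × 0.01 = $55.38
Total deductions = $318.45 + $456.73 + $120.58 + $83.07 + $55.38 = $1,034.21
Net pay = $5,538.19 − $1,034.21 = $4,503.98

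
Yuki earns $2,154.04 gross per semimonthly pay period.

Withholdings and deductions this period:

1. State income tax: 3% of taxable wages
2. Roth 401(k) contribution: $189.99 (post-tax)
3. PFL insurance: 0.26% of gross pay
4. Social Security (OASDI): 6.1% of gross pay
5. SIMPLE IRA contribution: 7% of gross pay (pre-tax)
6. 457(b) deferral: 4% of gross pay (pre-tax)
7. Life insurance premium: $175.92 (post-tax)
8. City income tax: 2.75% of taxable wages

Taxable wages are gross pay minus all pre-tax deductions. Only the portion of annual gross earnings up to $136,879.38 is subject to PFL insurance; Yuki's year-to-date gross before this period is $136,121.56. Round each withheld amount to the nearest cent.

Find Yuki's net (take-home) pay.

SIMPLE IRA contribution: $2,154.04 × 0.07 = $150.78
457(b) deferral: $2,154.04 × 0.04 = $86.16
Pre-tax total = $150.78 + $86.16 = $236.94
Taxable wages = $2,154.04 − $236.94 = $1,917.10
State income tax: $1,917.10 × 0.03 = $57.51
City income tax: $1,917.10 × 0.0275 = $52.72
PFL insurance: only $136,879.38 − $136,121.56 = $757.82 of this check is subject → $757.82 × 0.0026 = $1.97
Social Security (OASDI): $2,154.04 × 0.061 = $131.40
Life insurance premium: $175.92
Roth 401(k) contribution: $189.99
Total deductions = $150.78 + $86.16 + $57.51 + $52.72 + $1.97 + $131.40 + $175.92 + $189.99 = $846.45
Net pay = $2,154.04 − $846.45 = $1,307.59

$1,307.59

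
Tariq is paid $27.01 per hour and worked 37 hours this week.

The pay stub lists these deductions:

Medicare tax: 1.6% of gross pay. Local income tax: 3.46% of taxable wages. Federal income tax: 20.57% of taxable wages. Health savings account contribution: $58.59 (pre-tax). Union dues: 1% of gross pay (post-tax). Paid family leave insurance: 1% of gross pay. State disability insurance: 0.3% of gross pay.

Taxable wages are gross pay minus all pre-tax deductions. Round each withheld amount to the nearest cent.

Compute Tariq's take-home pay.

$675.74

Gross pay: 37 × $27.01 = $999.37
Health savings account contribution: $58.59
Taxable wages = $999.37 − $58.59 = $940.78
Federal income tax: $940.78 × 0.2057 = $193.52
Local income tax: $940.78 × 0.0346 = $32.55
Paid family leave insurance: $999.37 × 0.01 = $9.99
State disability insurance: $999.37 × 0.003 = $3.00
Medicare tax: $999.37 × 0.016 = $15.99
Union dues: $999.37 × 0.01 = $9.99
Total deductions = $58.59 + $193.52 + $32.55 + $9.99 + $3.00 + $15.99 + $9.99 = $323.63
Net pay = $999.37 − $323.63 = $675.74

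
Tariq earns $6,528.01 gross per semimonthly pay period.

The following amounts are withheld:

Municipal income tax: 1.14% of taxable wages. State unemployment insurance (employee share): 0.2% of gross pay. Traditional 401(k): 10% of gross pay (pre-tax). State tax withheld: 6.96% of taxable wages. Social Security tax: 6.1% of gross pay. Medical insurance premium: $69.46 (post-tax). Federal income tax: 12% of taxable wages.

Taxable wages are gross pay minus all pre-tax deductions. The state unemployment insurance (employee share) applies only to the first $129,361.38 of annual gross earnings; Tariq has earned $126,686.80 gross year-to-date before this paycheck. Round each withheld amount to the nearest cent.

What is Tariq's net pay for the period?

$4,221.27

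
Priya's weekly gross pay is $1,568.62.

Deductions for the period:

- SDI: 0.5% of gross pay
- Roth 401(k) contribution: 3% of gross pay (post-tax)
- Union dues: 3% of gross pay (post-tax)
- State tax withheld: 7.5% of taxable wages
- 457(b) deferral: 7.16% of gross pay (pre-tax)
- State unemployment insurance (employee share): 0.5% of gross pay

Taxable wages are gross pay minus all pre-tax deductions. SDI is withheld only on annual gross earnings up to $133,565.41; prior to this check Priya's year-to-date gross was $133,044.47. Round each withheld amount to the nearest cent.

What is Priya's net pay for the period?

$1,242.53

457(b) deferral: $1,568.62 × 0.0716 = $112.31
Taxable wages = $1,568.62 − $112.31 = $1,456.31
State tax withheld: $1,456.31 × 0.075 = $109.22
SDI: only $133,565.41 − $133,044.47 = $520.94 of this check is subject → $520.94 × 0.005 = $2.60
State unemployment insurance (employee share): $1,568.62 × 0.005 = $7.84
Roth 401(k) contribution: $1,568.62 × 0.03 = $47.06
Union dues: $1,568.62 × 0.03 = $47.06
Total deductions = $112.31 + $109.22 + $2.60 + $7.84 + $47.06 + $47.06 = $326.09
Net pay = $1,568.62 − $326.09 = $1,242.53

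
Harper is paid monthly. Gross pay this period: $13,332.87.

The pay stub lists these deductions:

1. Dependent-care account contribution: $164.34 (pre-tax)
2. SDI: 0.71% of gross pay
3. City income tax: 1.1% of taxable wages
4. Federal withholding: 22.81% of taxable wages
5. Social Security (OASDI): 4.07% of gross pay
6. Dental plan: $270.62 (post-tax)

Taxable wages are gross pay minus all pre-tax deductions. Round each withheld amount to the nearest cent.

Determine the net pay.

$9,112.01

Dependent-care account contribution: $164.34
Taxable wages = $13,332.87 − $164.34 = $13,168.53
City income tax: $13,168.53 × 0.011 = $144.85
Federal withholding: $13,168.53 × 0.2281 = $3,003.74
Social Security (OASDI): $13,332.87 × 0.0407 = $542.65
SDI: $13,332.87 × 0.0071 = $94.66
Dental plan: $270.62
Total deductions = $164.34 + $144.85 + $3,003.74 + $542.65 + $94.66 + $270.62 = $4,220.86
Net pay = $13,332.87 − $4,220.86 = $9,112.01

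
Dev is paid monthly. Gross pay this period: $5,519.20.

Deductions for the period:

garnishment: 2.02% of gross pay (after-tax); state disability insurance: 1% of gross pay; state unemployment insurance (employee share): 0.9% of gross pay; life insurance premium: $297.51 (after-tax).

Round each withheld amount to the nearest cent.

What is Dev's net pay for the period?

$5,005.34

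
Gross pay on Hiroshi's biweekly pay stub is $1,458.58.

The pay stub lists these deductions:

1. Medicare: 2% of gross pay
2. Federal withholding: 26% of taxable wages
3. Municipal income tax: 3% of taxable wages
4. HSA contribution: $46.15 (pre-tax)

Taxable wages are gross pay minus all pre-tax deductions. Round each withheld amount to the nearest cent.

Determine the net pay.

$973.66

HSA contribution: $46.15
Taxable wages = $1,458.58 − $46.15 = $1,412.43
Municipal income tax: $1,412.43 × 0.03 = $42.37
Federal withholding: $1,412.43 × 0.26 = $367.23
Medicare: $1,458.58 × 0.02 = $29.17
Total deductions = $46.15 + $42.37 + $367.23 + $29.17 = $484.92
Net pay = $1,458.58 − $484.92 = $973.66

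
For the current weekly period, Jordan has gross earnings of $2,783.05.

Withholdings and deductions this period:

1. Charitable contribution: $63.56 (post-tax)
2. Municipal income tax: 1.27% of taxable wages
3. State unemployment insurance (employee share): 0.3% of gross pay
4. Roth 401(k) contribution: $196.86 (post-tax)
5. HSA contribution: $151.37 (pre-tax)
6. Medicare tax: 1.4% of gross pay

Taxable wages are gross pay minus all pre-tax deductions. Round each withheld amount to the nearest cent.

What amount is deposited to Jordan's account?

HSA contribution: $151.37
Taxable wages = $2,783.05 − $151.37 = $2,631.68
Municipal income tax: $2,631.68 × 0.0127 = $33.42
State unemployment insurance (employee share): $2,783.05 × 0.003 = $8.35
Medicare tax: $2,783.05 × 0.014 = $38.96
Charitable contribution: $63.56
Roth 401(k) contribution: $196.86
Total deductions = $151.37 + $33.42 + $8.35 + $38.96 + $63.56 + $196.86 = $492.52
Net pay = $2,783.05 − $492.52 = $2,290.53

$2,290.53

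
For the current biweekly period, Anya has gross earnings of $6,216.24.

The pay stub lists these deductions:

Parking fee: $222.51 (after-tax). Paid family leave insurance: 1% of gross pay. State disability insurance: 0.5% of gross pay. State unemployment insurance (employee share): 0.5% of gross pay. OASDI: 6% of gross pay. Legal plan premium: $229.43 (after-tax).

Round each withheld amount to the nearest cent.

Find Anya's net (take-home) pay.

State disability insurance: $6,216.24 × 0.005 = $31.08
OASDI: $6,216.24 × 0.06 = $372.97
State unemployment insurance (employee share): $6,216.24 × 0.005 = $31.08
Paid family leave insurance: $6,216.24 × 0.01 = $62.16
Legal plan premium: $229.43
Parking fee: $222.51
Total deductions = $31.08 + $372.97 + $31.08 + $62.16 + $229.43 + $222.51 = $949.23
Net pay = $6,216.24 − $949.23 = $5,267.01

$5,267.01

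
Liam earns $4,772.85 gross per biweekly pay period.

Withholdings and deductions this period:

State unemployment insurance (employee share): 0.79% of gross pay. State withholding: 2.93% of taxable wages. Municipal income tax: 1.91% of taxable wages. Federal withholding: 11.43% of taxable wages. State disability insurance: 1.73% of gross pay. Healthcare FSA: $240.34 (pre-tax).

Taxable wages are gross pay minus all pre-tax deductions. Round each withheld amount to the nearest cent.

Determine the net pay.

$3,674.79

Healthcare FSA: $240.34
Taxable wages = $4,772.85 − $240.34 = $4,532.51
State withholding: $4,532.51 × 0.0293 = $132.80
Municipal income tax: $4,532.51 × 0.0191 = $86.57
Federal withholding: $4,532.51 × 0.1143 = $518.07
State unemployment insurance (employee share): $4,772.85 × 0.0079 = $37.71
State disability insurance: $4,772.85 × 0.0173 = $82.57
Total deductions = $240.34 + $132.80 + $86.57 + $518.07 + $37.71 + $82.57 = $1,098.06
Net pay = $4,772.85 − $1,098.06 = $3,674.79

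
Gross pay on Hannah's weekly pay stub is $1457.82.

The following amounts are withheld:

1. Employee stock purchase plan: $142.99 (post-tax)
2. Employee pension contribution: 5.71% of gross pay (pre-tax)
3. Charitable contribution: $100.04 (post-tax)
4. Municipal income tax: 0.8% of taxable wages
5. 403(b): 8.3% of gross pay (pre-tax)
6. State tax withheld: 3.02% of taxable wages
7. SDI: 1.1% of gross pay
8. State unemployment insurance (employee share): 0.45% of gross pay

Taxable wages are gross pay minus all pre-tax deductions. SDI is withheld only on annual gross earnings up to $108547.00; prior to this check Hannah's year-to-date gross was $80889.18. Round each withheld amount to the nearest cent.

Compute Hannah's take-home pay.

403(b): $1457.82 × 0.083 = $121.00
Employee pension contribution: $1457.82 × 0.0571 = $83.24
Pre-tax total = $121.00 + $83.24 = $204.24
Taxable wages = $1457.82 − $204.24 = $1253.58
Municipal income tax: $1253.58 × 0.008 = $10.03
State tax withheld: $1253.58 × 0.0302 = $37.86
State unemployment insurance (employee share): $1457.82 × 0.0045 = $6.56
SDI: cap not yet reached, full $1457.82 is subject → $1457.82 × 0.011 = $16.04
Employee stock purchase plan: $142.99
Charitable contribution: $100.04
Total deductions = $121.00 + $83.24 + $10.03 + $37.86 + $6.56 + $16.04 + $142.99 + $100.04 = $517.76
Net pay = $1457.82 − $517.76 = $940.06

$940.06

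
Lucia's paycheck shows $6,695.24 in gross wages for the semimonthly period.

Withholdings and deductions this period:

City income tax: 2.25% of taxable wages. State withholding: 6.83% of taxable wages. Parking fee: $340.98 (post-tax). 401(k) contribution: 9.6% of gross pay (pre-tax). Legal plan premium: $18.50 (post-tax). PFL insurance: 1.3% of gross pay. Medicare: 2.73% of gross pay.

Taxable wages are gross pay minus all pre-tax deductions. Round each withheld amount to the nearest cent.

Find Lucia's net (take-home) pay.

$4,873.63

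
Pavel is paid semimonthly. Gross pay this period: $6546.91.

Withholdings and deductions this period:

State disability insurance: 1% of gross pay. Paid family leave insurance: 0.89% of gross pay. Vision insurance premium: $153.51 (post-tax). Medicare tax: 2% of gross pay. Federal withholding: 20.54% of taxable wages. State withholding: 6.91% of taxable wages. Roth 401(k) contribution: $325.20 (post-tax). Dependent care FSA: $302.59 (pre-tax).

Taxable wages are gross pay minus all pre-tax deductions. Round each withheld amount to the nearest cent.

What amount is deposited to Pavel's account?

Dependent care FSA: $302.59
Taxable wages = $6546.91 − $302.59 = $6244.32
Federal withholding: $6244.32 × 0.2054 = $1282.58
State withholding: $6244.32 × 0.0691 = $431.48
Paid family leave insurance: $6546.91 × 0.0089 = $58.27
State disability insurance: $6546.91 × 0.01 = $65.47
Medicare tax: $6546.91 × 0.02 = $130.94
Vision insurance premium: $153.51
Roth 401(k) contribution: $325.20
Total deductions = $302.59 + $1282.58 + $431.48 + $58.27 + $65.47 + $130.94 + $153.51 + $325.20 = $2750.04
Net pay = $6546.91 − $2750.04 = $3796.87

$3796.87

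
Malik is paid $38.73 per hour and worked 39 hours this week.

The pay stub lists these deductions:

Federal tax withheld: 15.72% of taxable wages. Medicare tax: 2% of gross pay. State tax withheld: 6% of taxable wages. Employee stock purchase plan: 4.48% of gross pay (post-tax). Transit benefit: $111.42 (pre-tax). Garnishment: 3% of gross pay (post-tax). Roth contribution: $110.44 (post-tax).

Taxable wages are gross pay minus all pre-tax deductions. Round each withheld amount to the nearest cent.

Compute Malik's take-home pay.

Gross pay: 39 × $38.73 = $1510.47
Transit benefit: $111.42
Taxable wages = $1510.47 − $111.42 = $1399.05
Federal tax withheld: $1399.05 × 0.1572 = $219.93
State tax withheld: $1399.05 × 0.06 = $83.94
Medicare tax: $1510.47 × 0.02 = $30.21
Garnishment: $1510.47 × 0.03 = $45.31
Roth contribution: $110.44
Employee stock purchase plan: $1510.47 × 0.0448 = $67.67
Total deductions = $111.42 + $219.93 + $83.94 + $30.21 + $45.31 + $110.44 + $67.67 = $668.92
Net pay = $1510.47 − $668.92 = $841.55

$841.55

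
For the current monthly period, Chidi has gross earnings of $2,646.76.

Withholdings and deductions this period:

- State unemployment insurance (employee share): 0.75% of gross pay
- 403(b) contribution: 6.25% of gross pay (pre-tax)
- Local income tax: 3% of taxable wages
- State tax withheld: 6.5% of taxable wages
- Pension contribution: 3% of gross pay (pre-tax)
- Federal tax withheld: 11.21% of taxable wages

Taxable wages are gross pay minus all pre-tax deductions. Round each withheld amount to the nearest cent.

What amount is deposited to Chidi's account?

$1,884.64

Pension contribution: $2,646.76 × 0.03 = $79.40
403(b) contribution: $2,646.76 × 0.0625 = $165.42
Pre-tax total = $79.40 + $165.42 = $244.82
Taxable wages = $2,646.76 − $244.82 = $2,401.94
State tax withheld: $2,401.94 × 0.065 = $156.13
Federal tax withheld: $2,401.94 × 0.1121 = $269.26
Local income tax: $2,401.94 × 0.03 = $72.06
State unemployment insurance (employee share): $2,646.76 × 0.0075 = $19.85
Total deductions = $79.40 + $165.42 + $156.13 + $269.26 + $72.06 + $19.85 = $762.12
Net pay = $2,646.76 − $762.12 = $1,884.64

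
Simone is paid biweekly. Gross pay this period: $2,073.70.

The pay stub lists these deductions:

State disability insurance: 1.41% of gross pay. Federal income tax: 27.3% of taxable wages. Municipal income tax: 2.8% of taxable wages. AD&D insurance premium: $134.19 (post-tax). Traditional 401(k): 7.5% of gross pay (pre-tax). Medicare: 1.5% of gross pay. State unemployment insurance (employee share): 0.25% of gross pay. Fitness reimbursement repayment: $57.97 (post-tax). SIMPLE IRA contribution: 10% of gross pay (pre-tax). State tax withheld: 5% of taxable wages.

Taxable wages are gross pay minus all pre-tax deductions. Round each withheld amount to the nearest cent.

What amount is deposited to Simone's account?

$852.62

Traditional 401(k): $2,073.70 × 0.075 = $155.53
SIMPLE IRA contribution: $2,073.70 × 0.1 = $207.37
Pre-tax total = $155.53 + $207.37 = $362.90
Taxable wages = $2,073.70 − $362.90 = $1,710.80
State tax withheld: $1,710.80 × 0.05 = $85.54
Municipal income tax: $1,710.80 × 0.028 = $47.90
Federal income tax: $1,710.80 × 0.273 = $467.05
Medicare: $2,073.70 × 0.015 = $31.11
State disability insurance: $2,073.70 × 0.0141 = $29.24
State unemployment insurance (employee share): $2,073.70 × 0.0025 = $5.18
AD&D insurance premium: $134.19
Fitness reimbursement repayment: $57.97
Total deductions = $155.53 + $207.37 + $85.54 + $47.90 + $467.05 + $31.11 + $29.24 + $5.18 + $134.19 + $57.97 = $1,221.08
Net pay = $2,073.70 − $1,221.08 = $852.62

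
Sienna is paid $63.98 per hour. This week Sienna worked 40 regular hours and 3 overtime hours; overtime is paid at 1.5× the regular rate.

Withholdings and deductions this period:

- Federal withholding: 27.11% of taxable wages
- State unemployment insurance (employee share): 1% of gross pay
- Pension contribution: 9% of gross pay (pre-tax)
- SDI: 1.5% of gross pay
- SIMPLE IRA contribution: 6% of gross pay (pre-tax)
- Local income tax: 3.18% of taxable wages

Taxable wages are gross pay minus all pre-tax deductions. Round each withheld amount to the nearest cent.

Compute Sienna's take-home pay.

Regular pay: 40 × $63.98 = $2,559.20
Overtime pay: 3 × $63.98 × 1.5 = $287.91
Gross pay = $2,559.20 + $287.91 = $2,847.11
Pension contribution: $2,847.11 × 0.09 = $256.24
SIMPLE IRA contribution: $2,847.11 × 0.06 = $170.83
Pre-tax total = $256.24 + $170.83 = $427.07
Taxable wages = $2,847.11 − $427.07 = $2,420.04
Local income tax: $2,420.04 × 0.0318 = $76.96
Federal withholding: $2,420.04 × 0.2711 = $656.07
State unemployment insurance (employee share): $2,847.11 × 0.01 = $28.47
SDI: $2,847.11 × 0.015 = $42.71
Total deductions = $256.24 + $170.83 + $76.96 + $656.07 + $28.47 + $42.71 = $1,231.28
Net pay = $2,847.11 − $1,231.28 = $1,615.83

$1,615.83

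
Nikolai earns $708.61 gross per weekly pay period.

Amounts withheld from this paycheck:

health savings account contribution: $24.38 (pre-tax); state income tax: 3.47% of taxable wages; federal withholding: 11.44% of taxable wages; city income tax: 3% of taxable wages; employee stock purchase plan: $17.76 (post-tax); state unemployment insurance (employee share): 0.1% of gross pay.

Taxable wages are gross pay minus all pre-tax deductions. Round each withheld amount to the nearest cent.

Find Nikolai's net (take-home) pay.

Health savings account contribution: $24.38
Taxable wages = $708.61 − $24.38 = $684.23
Federal withholding: $684.23 × 0.1144 = $78.28
City income tax: $684.23 × 0.03 = $20.53
State income tax: $684.23 × 0.0347 = $23.74
State unemployment insurance (employee share): $708.61 × 0.001 = $0.71
Employee stock purchase plan: $17.76
Total deductions = $24.38 + $78.28 + $20.53 + $23.74 + $0.71 + $17.76 = $165.40
Net pay = $708.61 − $165.40 = $543.21

$543.21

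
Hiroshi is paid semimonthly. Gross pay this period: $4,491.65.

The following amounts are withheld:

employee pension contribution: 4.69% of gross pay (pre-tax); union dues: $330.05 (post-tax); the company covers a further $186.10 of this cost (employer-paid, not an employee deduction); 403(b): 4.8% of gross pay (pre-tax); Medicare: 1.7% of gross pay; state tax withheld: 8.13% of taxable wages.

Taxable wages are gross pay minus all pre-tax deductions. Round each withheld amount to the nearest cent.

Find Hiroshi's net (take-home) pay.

403(b): $4,491.65 × 0.048 = $215.60
Employee pension contribution: $4,491.65 × 0.0469 = $210.66
Pre-tax total = $215.60 + $210.66 = $426.26
Taxable wages = $4,491.65 − $426.26 = $4,065.39
State tax withheld: $4,065.39 × 0.0813 = $330.52
Medicare: $4,491.65 × 0.017 = $76.36
Union dues: $330.05
(Employer's $186.10 toward union dues is not withheld from the employee.)
Total deductions = $215.60 + $210.66 + $330.52 + $76.36 + $330.05 = $1,163.19
Net pay = $4,491.65 − $1,163.19 = $3,328.46

$3,328.46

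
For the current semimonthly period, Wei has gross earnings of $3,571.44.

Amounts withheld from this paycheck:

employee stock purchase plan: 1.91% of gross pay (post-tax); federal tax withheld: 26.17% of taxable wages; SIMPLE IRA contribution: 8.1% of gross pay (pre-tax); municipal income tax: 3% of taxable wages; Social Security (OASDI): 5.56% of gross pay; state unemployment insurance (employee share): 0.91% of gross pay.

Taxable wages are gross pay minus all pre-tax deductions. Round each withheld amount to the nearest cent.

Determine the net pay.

$2,025.47

SIMPLE IRA contribution: $3,571.44 × 0.081 = $289.29
Taxable wages = $3,571.44 − $289.29 = $3,282.15
Federal tax withheld: $3,282.15 × 0.2617 = $858.94
Municipal income tax: $3,282.15 × 0.03 = $98.46
Social Security (OASDI): $3,571.44 × 0.0556 = $198.57
State unemployment insurance (employee share): $3,571.44 × 0.0091 = $32.50
Employee stock purchase plan: $3,571.44 × 0.0191 = $68.21
Total deductions = $289.29 + $858.94 + $98.46 + $198.57 + $32.50 + $68.21 = $1,545.97
Net pay = $3,571.44 − $1,545.97 = $2,025.47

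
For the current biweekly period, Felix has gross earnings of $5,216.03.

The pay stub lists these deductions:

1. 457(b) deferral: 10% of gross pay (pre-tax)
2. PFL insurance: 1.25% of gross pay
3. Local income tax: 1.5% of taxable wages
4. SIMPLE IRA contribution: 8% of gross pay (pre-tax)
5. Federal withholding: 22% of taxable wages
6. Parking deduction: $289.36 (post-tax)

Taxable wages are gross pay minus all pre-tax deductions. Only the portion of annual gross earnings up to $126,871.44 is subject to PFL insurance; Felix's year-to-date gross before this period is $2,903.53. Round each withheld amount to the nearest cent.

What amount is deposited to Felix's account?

$2,917.46

SIMPLE IRA contribution: $5,216.03 × 0.08 = $417.28
457(b) deferral: $5,216.03 × 0.1 = $521.60
Pre-tax total = $417.28 + $521.60 = $938.88
Taxable wages = $5,216.03 − $938.88 = $4,277.15
Federal withholding: $4,277.15 × 0.22 = $940.97
Local income tax: $4,277.15 × 0.015 = $64.16
PFL insurance: cap not yet reached, full $5,216.03 is subject → $5,216.03 × 0.0125 = $65.20
Parking deduction: $289.36
Total deductions = $417.28 + $521.60 + $940.97 + $64.16 + $65.20 + $289.36 = $2,298.57
Net pay = $5,216.03 − $2,298.57 = $2,917.46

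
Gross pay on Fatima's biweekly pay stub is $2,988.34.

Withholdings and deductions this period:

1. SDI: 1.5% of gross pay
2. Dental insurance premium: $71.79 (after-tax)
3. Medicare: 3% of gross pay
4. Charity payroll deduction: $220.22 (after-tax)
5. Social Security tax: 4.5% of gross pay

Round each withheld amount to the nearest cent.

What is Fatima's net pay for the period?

Social Security tax: $2,988.34 × 0.045 = $134.48
Medicare: $2,988.34 × 0.03 = $89.65
SDI: $2,988.34 × 0.015 = $44.83
Dental insurance premium: $71.79
Charity payroll deduction: $220.22
Total deductions = $134.48 + $89.65 + $44.83 + $71.79 + $220.22 = $560.97
Net pay = $2,988.34 − $560.97 = $2,427.37

$2,427.37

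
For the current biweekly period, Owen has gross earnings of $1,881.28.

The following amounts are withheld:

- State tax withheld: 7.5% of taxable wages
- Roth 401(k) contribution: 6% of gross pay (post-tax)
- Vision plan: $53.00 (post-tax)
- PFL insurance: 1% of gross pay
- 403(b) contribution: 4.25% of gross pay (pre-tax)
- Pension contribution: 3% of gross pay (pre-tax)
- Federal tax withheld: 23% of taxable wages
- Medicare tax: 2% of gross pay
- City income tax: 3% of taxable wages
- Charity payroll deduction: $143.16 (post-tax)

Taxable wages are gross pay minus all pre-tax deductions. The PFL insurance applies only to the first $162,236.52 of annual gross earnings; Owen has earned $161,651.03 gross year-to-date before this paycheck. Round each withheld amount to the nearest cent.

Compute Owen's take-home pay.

$807.83

403(b) contribution: $1,881.28 × 0.0425 = $79.95
Pension contribution: $1,881.28 × 0.03 = $56.44
Pre-tax total = $79.95 + $56.44 = $136.39
Taxable wages = $1,881.28 − $136.39 = $1,744.89
State tax withheld: $1,744.89 × 0.075 = $130.87
City income tax: $1,744.89 × 0.03 = $52.35
Federal tax withheld: $1,744.89 × 0.23 = $401.32
PFL insurance: only $162,236.52 − $161,651.03 = $585.49 of this check is subject → $585.49 × 0.01 = $5.85
Medicare tax: $1,881.28 × 0.02 = $37.63
Roth 401(k) contribution: $1,881.28 × 0.06 = $112.88
Charity payroll deduction: $143.16
Vision plan: $53.00
Total deductions = $79.95 + $56.44 + $130.87 + $52.35 + $401.32 + $5.85 + $37.63 + $112.88 + $143.16 + $53.00 = $1,073.45
Net pay = $1,881.28 − $1,073.45 = $807.83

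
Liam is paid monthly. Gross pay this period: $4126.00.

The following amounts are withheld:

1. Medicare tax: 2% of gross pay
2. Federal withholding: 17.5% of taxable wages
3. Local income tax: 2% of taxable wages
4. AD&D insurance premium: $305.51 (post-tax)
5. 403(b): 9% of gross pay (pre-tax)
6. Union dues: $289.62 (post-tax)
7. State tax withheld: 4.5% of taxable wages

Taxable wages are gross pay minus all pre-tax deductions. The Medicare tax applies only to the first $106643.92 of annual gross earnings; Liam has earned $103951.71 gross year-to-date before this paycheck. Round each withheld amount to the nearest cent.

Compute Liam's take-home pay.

403(b): $4126.00 × 0.09 = $371.34
Taxable wages = $4126.00 − $371.34 = $3754.66
Federal withholding: $3754.66 × 0.175 = $657.07
Local income tax: $3754.66 × 0.02 = $75.09
State tax withheld: $3754.66 × 0.045 = $168.96
Medicare tax: only $106643.92 − $103951.71 = $2692.21 of this check is subject → $2692.21 × 0.02 = $53.84
AD&D insurance premium: $305.51
Union dues: $289.62
Total deductions = $371.34 + $657.07 + $75.09 + $168.96 + $53.84 + $305.51 + $289.62 = $1921.43
Net pay = $4126.00 − $1921.43 = $2204.57

$2204.57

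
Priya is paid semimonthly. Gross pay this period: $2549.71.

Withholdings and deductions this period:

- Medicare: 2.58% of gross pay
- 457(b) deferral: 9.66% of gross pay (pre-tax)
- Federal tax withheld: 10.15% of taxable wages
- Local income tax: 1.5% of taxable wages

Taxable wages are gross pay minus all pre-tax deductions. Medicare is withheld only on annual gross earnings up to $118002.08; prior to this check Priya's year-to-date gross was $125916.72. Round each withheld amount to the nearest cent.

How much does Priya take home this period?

457(b) deferral: $2549.71 × 0.0966 = $246.30
Taxable wages = $2549.71 − $246.30 = $2303.41
Local income tax: $2303.41 × 0.015 = $34.55
Federal tax withheld: $2303.41 × 0.1015 = $233.80
Medicare: annual cap $118002.08 already reached (YTD $125916.72), so $0.00
Total deductions = $246.30 + $34.55 + $233.80 + $0.00 = $514.65
Net pay = $2549.71 − $514.65 = $2035.06

$2035.06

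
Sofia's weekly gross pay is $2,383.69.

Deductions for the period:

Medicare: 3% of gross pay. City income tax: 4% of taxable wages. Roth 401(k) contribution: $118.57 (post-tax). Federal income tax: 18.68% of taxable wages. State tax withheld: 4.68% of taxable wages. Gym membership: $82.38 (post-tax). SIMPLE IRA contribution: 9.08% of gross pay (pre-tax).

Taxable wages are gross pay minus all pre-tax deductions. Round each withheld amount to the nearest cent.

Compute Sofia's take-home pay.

SIMPLE IRA contribution: $2,383.69 × 0.0908 = $216.44
Taxable wages = $2,383.69 − $216.44 = $2,167.25
Federal income tax: $2,167.25 × 0.1868 = $404.84
City income tax: $2,167.25 × 0.04 = $86.69
State tax withheld: $2,167.25 × 0.0468 = $101.43
Medicare: $2,383.69 × 0.03 = $71.51
Gym membership: $82.38
Roth 401(k) contribution: $118.57
Total deductions = $216.44 + $404.84 + $86.69 + $101.43 + $71.51 + $82.38 + $118.57 = $1,081.86
Net pay = $2,383.69 − $1,081.86 = $1,301.83

$1,301.83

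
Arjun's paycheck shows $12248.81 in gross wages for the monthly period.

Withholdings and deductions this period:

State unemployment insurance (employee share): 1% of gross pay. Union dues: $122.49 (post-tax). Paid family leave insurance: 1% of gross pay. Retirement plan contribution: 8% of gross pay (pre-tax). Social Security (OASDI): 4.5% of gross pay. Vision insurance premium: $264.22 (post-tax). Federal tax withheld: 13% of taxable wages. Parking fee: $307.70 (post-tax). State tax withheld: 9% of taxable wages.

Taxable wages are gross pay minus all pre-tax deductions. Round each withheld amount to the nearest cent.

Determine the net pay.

$7299.16

Retirement plan contribution: $12248.81 × 0.08 = $979.90
Taxable wages = $12248.81 − $979.90 = $11268.91
Federal tax withheld: $11268.91 × 0.13 = $1464.96
State tax withheld: $11268.91 × 0.09 = $1014.20
State unemployment insurance (employee share): $12248.81 × 0.01 = $122.49
Paid family leave insurance: $12248.81 × 0.01 = $122.49
Social Security (OASDI): $12248.81 × 0.045 = $551.20
Union dues: $122.49
Vision insurance premium: $264.22
Parking fee: $307.70
Total deductions = $979.90 + $1464.96 + $1014.20 + $122.49 + $122.49 + $551.20 + $122.49 + $264.22 + $307.70 = $4949.65
Net pay = $12248.81 − $4949.65 = $7299.16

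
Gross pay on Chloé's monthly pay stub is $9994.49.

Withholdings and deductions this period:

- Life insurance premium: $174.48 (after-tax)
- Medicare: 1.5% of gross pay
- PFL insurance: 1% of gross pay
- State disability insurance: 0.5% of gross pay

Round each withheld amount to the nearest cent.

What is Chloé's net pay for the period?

$9520.18

State disability insurance: $9994.49 × 0.005 = $49.97
Medicare: $9994.49 × 0.015 = $149.92
PFL insurance: $9994.49 × 0.01 = $99.94
Life insurance premium: $174.48
Total deductions = $49.97 + $149.92 + $99.94 + $174.48 = $474.31
Net pay = $9994.49 − $474.31 = $9520.18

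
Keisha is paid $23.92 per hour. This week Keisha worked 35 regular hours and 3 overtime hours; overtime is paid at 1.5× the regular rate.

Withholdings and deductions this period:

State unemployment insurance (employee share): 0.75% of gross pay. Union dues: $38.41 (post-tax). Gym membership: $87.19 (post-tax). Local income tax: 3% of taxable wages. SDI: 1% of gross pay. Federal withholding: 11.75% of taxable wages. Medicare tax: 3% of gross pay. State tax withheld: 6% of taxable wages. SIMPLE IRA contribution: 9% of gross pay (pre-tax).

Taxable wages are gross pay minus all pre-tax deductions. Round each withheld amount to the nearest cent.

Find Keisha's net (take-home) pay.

Regular pay: 35 × $23.92 = $837.20
Overtime pay: 3 × $23.92 × 1.5 = $107.64
Gross pay = $837.20 + $107.64 = $944.84
SIMPLE IRA contribution: $944.84 × 0.09 = $85.04
Taxable wages = $944.84 − $85.04 = $859.80
State tax withheld: $859.80 × 0.06 = $51.59
Federal withholding: $859.80 × 0.1175 = $101.03
Local income tax: $859.80 × 0.03 = $25.79
State unemployment insurance (employee share): $944.84 × 0.0075 = $7.09
Medicare tax: $944.84 × 0.03 = $28.35
SDI: $944.84 × 0.01 = $9.45
Union dues: $38.41
Gym membership: $87.19
Total deductions = $85.04 + $51.59 + $101.03 + $25.79 + $7.09 + $28.35 + $9.45 + $38.41 + $87.19 = $433.94
Net pay = $944.84 − $433.94 = $510.90

$510.90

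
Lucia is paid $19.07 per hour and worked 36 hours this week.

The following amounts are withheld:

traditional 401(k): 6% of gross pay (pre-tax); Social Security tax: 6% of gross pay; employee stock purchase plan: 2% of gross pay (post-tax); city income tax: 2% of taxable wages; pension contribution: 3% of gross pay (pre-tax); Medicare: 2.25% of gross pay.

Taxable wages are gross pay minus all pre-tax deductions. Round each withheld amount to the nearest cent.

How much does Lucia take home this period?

Gross pay: 36 × $19.07 = $686.52
Pension contribution: $686.52 × 0.03 = $20.60
Traditional 401(k): $686.52 × 0.06 = $41.19
Pre-tax total = $20.60 + $41.19 = $61.79
Taxable wages = $686.52 − $61.79 = $624.73
City income tax: $624.73 × 0.02 = $12.49
Medicare: $686.52 × 0.0225 = $15.45
Social Security tax: $686.52 × 0.06 = $41.19
Employee stock purchase plan: $686.52 × 0.02 = $13.73
Total deductions = $20.60 + $41.19 + $12.49 + $15.45 + $41.19 + $13.73 = $144.65
Net pay = $686.52 − $144.65 = $541.87

$541.87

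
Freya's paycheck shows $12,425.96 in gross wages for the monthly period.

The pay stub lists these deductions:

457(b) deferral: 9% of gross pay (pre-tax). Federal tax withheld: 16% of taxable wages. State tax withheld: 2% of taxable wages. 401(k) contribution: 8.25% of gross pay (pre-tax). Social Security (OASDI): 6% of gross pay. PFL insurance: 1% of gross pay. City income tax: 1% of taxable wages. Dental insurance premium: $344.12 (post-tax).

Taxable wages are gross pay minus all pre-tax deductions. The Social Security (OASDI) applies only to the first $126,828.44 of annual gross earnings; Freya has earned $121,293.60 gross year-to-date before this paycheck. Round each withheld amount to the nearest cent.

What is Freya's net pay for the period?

$7,528.34

457(b) deferral: $12,425.96 × 0.09 = $1,118.34
401(k) contribution: $12,425.96 × 0.0825 = $1,025.14
Pre-tax total = $1,118.34 + $1,025.14 = $2,143.48
Taxable wages = $12,425.96 − $2,143.48 = $10,282.48
City income tax: $10,282.48 × 0.01 = $102.82
State tax withheld: $10,282.48 × 0.02 = $205.65
Federal tax withheld: $10,282.48 × 0.16 = $1,645.20
Social Security (OASDI): only $126,828.44 − $121,293.60 = $5,534.84 of this check is subject → $5,534.84 × 0.06 = $332.09
PFL insurance: $12,425.96 × 0.01 = $124.26
Dental insurance premium: $344.12
Total deductions = $1,118.34 + $1,025.14 + $102.82 + $205.65 + $1,645.20 + $332.09 + $124.26 + $344.12 = $4,897.62
Net pay = $12,425.96 − $4,897.62 = $7,528.34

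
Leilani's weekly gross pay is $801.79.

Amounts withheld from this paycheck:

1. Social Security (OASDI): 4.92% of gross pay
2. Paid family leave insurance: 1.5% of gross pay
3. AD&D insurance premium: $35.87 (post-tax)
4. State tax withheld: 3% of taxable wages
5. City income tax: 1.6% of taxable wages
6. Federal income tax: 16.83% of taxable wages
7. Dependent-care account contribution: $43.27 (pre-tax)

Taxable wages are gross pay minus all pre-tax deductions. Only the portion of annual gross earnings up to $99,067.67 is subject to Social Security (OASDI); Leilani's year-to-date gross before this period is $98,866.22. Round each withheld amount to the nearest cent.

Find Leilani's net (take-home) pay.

Dependent-care account contribution: $43.27
Taxable wages = $801.79 − $43.27 = $758.52
City income tax: $758.52 × 0.016 = $12.14
Federal income tax: $758.52 × 0.1683 = $127.66
State tax withheld: $758.52 × 0.03 = $22.76
Paid family leave insurance: $801.79 × 0.015 = $12.03
Social Security (OASDI): only $99,067.67 − $98,866.22 = $201.45 of this check is subject → $201.45 × 0.0492 = $9.91
AD&D insurance premium: $35.87
Total deductions = $43.27 + $12.14 + $127.66 + $22.76 + $12.03 + $9.91 + $35.87 = $263.64
Net pay = $801.79 − $263.64 = $538.15

$538.15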